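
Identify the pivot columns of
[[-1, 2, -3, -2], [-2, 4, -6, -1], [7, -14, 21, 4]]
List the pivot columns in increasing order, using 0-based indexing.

ρ1 → -1·ρ1
  [  1   -2   3   2 ]
  [ -2    4  -6  -1 ]
  [  7  -14  21   4 ]
ρ2 → ρ2 + 2·ρ1
  [ 1   -2   3  2 ]
  [ 0    0   0  3 ]
  [ 7  -14  21  4 ]
ρ3 → ρ3 − 7·ρ1
  [ 1  -2  3    2 ]
  [ 0   0  0    3 ]
  [ 0   0  0  -10 ]
ρ2 → 1/3·ρ2
  [ 1  -2  3    2 ]
  [ 0   0  0    1 ]
  [ 0   0  0  -10 ]
ρ3 → ρ3 + 10·ρ2
  [ 1  -2  3  2 ]
  [ 0   0  0  1 ]
  [ 0   0  0  0 ]
ρ1 → ρ1 − 2·ρ2
  [ 1  -2  3  0 ]
  [ 0   0  0  1 ]
  [ 0   0  0  0 ]
Pivot columns are the columns containing a leading 1.

0, 3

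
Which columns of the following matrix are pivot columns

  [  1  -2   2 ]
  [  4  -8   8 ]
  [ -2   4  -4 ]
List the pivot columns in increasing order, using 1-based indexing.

ρ2 ← ρ2 − 4·ρ1
  [  1  -2   2 ]
  [  0   0   0 ]
  [ -2   4  -4 ]
ρ3 ← ρ3 + 2·ρ1
  [ 1  -2  2 ]
  [ 0   0  0 ]
  [ 0   0  0 ]
Pivot columns are the columns containing a leading 1.

1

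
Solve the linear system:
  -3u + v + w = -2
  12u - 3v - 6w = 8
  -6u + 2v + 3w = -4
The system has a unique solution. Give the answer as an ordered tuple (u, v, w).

Form the augmented matrix and row-reduce:
  [ -3   1   1  |  -2 ]
  [ 12  -3  -6  |   8 ]
  [ -6   2   3  |  -4 ]
ρ1 -> -1/3·ρ1
  [  1  -1/3  -1/3  |  2/3 ]
  [ 12    -3    -6  |    8 ]
  [ -6     2     3  |   -4 ]
ρ2 -> ρ2 − 12·ρ1
  [  1  -1/3  -1/3  |  2/3 ]
  [  0     1    -2  |    0 ]
  [ -6     2     3  |   -4 ]
ρ3 -> ρ3 + 6·ρ1
  [ 1  -1/3  -1/3  |  2/3 ]
  [ 0     1    -2  |    0 ]
  [ 0     0     1  |    0 ]
ρ2 -> ρ2 + 2·ρ3
  [ 1  -1/3  -1/3  |  2/3 ]
  [ 0     1     0  |    0 ]
  [ 0     0     1  |    0 ]
ρ1 -> ρ1 + 1/3·ρ3
  [ 1  -1/3  0  |  2/3 ]
  [ 0     1  0  |    0 ]
  [ 0     0  1  |    0 ]
ρ1 -> ρ1 + 1/3·ρ2
  [ 1  0  0  |  2/3 ]
  [ 0  1  0  |    0 ]
  [ 0  0  1  |    0 ]
Reading off the last column: u = 2/3, v = 0, w = 0.

(2/3, 0, 0)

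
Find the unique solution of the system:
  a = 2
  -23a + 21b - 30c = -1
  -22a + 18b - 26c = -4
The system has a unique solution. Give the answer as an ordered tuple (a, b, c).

(2, -5, -5)

Form the augmented matrix and row-reduce:
  [   1   0    0  |   2 ]
  [ -23  21  -30  |  -1 ]
  [ -22  18  -26  |  -4 ]
R2 := R2 + 23·R1
  [   1   0    0  |   2 ]
  [   0  21  -30  |  45 ]
  [ -22  18  -26  |  -4 ]
R3 := R3 + 22·R1
  [ 1   0    0  |   2 ]
  [ 0  21  -30  |  45 ]
  [ 0  18  -26  |  40 ]
R2 := 1/21·R2
  [ 1   0      0  |     2 ]
  [ 0   1  -10/7  |  15/7 ]
  [ 0  18    -26  |    40 ]
R3 := R3 − 18·R2
  [ 1  0      0  |     2 ]
  [ 0  1  -10/7  |  15/7 ]
  [ 0  0   -2/7  |  10/7 ]
R3 := -7/2·R3
  [ 1  0      0  |     2 ]
  [ 0  1  -10/7  |  15/7 ]
  [ 0  0      1  |    -5 ]
R2 := R2 + 10/7·R3
  [ 1  0  0  |   2 ]
  [ 0  1  0  |  -5 ]
  [ 0  0  1  |  -5 ]
Reading off the last column: a = 2, b = -5, c = -5.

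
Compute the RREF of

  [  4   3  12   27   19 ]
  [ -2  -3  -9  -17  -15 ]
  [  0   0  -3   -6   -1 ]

Multiply r1 by 1/4.
  [  1  3/4   3  27/4  19/4 ]
  [ -2   -3  -9   -17   -15 ]
  [  0    0  -3    -6    -1 ]
Add 2 times r1 to r2.
  [ 1   3/4   3  27/4   19/4 ]
  [ 0  -3/2  -3  -7/2  -11/2 ]
  [ 0     0  -3    -6     -1 ]
Multiply r2 by -2/3.
  [ 1  3/4   3  27/4  19/4 ]
  [ 0    1   2   7/3  11/3 ]
  [ 0    0  -3    -6    -1 ]
Multiply r3 by -1/3.
  [ 1  3/4  3  27/4  19/4 ]
  [ 0    1  2   7/3  11/3 ]
  [ 0    0  1     2   1/3 ]
Subtract 2 times r3 from r2.
  [ 1  3/4  3  27/4  19/4 ]
  [ 0    1  0  -5/3     3 ]
  [ 0    0  1     2   1/3 ]
Subtract 3 times r3 from r1.
  [ 1  3/4  0   3/4  15/4 ]
  [ 0    1  0  -5/3     3 ]
  [ 0    0  1     2   1/3 ]
Subtract 3/4 times r2 from r1.
  [ 1  0  0     2  3/2 ]
  [ 0  1  0  -5/3    3 ]
  [ 0  0  1     2  1/3 ]

[[1, 0, 0, 2, 3/2], [0, 1, 0, -5/3, 3], [0, 0, 1, 2, 1/3]]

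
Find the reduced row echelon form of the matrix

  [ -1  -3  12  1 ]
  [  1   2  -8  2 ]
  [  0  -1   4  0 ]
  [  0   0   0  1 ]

ρ1 ← -1·ρ1
  [ 1   3  -12  -1 ]
  [ 1   2   -8   2 ]
  [ 0  -1    4   0 ]
  [ 0   0    0   1 ]
ρ2 ← ρ2 − ρ1
  [ 1   3  -12  -1 ]
  [ 0  -1    4   3 ]
  [ 0  -1    4   0 ]
  [ 0   0    0   1 ]
ρ2 ← -1·ρ2
  [ 1   3  -12  -1 ]
  [ 0   1   -4  -3 ]
  [ 0  -1    4   0 ]
  [ 0   0    0   1 ]
ρ3 ← ρ3 + ρ2
  [ 1  3  -12  -1 ]
  [ 0  1   -4  -3 ]
  [ 0  0    0  -3 ]
  [ 0  0    0   1 ]
ρ3 ← -1/3·ρ3
  [ 1  3  -12  -1 ]
  [ 0  1   -4  -3 ]
  [ 0  0    0   1 ]
  [ 0  0    0   1 ]
ρ4 ← ρ4 − ρ3
  [ 1  3  -12  -1 ]
  [ 0  1   -4  -3 ]
  [ 0  0    0   1 ]
  [ 0  0    0   0 ]
ρ2 ← ρ2 + 3·ρ3
  [ 1  3  -12  -1 ]
  [ 0  1   -4   0 ]
  [ 0  0    0   1 ]
  [ 0  0    0   0 ]
ρ1 ← ρ1 + ρ3
  [ 1  3  -12  0 ]
  [ 0  1   -4  0 ]
  [ 0  0    0  1 ]
  [ 0  0    0  0 ]
ρ1 ← ρ1 − 3·ρ2
  [ 1  0   0  0 ]
  [ 0  1  -4  0 ]
  [ 0  0   0  1 ]
  [ 0  0   0  0 ]

[[1, 0, 0, 0], [0, 1, -4, 0], [0, 0, 0, 1], [0, 0, 0, 0]]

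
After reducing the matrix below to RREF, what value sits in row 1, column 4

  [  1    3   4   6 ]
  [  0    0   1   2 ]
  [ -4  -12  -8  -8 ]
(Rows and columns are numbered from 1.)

-2

R3 → R3 + 4·R1
  [ 1  3  4   6 ]
  [ 0  0  1   2 ]
  [ 0  0  8  16 ]
R3 → R3 − 8·R2
  [ 1  3  4  6 ]
  [ 0  0  1  2 ]
  [ 0  0  0  0 ]
R1 → R1 − 4·R2
  [ 1  3  0  -2 ]
  [ 0  0  1   2 ]
  [ 0  0  0   0 ]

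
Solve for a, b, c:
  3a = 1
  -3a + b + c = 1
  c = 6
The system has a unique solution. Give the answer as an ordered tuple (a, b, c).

(1/3, -4, 6)

Form the augmented matrix and row-reduce:
  [  3  0  0  |  1 ]
  [ -3  1  1  |  1 ]
  [  0  0  1  |  6 ]
Multiply r1 by 1/3.
  [  1  0  0  |  1/3 ]
  [ -3  1  1  |    1 ]
  [  0  0  1  |    6 ]
Add 3 times r1 to r2.
  [ 1  0  0  |  1/3 ]
  [ 0  1  1  |    2 ]
  [ 0  0  1  |    6 ]
Subtract r3 from r2.
  [ 1  0  0  |  1/3 ]
  [ 0  1  0  |   -4 ]
  [ 0  0  1  |    6 ]
Reading off the last column: a = 1/3, b = -4, c = 6.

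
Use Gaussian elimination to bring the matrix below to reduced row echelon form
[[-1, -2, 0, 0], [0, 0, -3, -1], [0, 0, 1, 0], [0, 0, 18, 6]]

R1 := -1·R1
  [ 1  2   0   0 ]
  [ 0  0  -3  -1 ]
  [ 0  0   1   0 ]
  [ 0  0  18   6 ]
R2 := -1/3·R2
  [ 1  2   0    0 ]
  [ 0  0   1  1/3 ]
  [ 0  0   1    0 ]
  [ 0  0  18    6 ]
R3 := R3 − R2
  [ 1  2   0     0 ]
  [ 0  0   1   1/3 ]
  [ 0  0   0  -1/3 ]
  [ 0  0  18     6 ]
R4 := R4 − 18·R2
  [ 1  2  0     0 ]
  [ 0  0  1   1/3 ]
  [ 0  0  0  -1/3 ]
  [ 0  0  0     0 ]
R3 := -3·R3
  [ 1  2  0    0 ]
  [ 0  0  1  1/3 ]
  [ 0  0  0    1 ]
  [ 0  0  0    0 ]
R2 := R2 − 1/3·R3
  [ 1  2  0  0 ]
  [ 0  0  1  0 ]
  [ 0  0  0  1 ]
  [ 0  0  0  0 ]

[[1, 2, 0, 0], [0, 0, 1, 0], [0, 0, 0, 1], [0, 0, 0, 0]]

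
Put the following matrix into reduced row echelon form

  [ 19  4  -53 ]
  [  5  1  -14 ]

Multiply ρ1 by 1/19.
  [ 1  4/19  -53/19 ]
  [ 5     1     -14 ]
Subtract 5 times ρ1 from ρ2.
  [ 1   4/19  -53/19 ]
  [ 0  -1/19   -1/19 ]
Multiply ρ2 by -19.
  [ 1  4/19  -53/19 ]
  [ 0     1       1 ]
Subtract 4/19 times ρ2 from ρ1.
  [ 1  0  -3 ]
  [ 0  1   1 ]

[[1, 0, -3], [0, 1, 1]]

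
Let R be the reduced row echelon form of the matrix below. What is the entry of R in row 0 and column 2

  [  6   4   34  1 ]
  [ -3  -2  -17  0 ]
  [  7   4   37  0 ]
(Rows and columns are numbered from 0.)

3

r1 := 1/6·r1
  [  1  2/3  17/3  1/6 ]
  [ -3   -2   -17    0 ]
  [  7    4    37    0 ]
r2 := r2 + 3·r1
  [ 1  2/3  17/3  1/6 ]
  [ 0    0     0  1/2 ]
  [ 7    4    37    0 ]
r3 := r3 − 7·r1
  [ 1   2/3  17/3   1/6 ]
  [ 0     0     0   1/2 ]
  [ 0  -2/3  -8/3  -7/6 ]
r2 <-> r3
  [ 1   2/3  17/3   1/6 ]
  [ 0  -2/3  -8/3  -7/6 ]
  [ 0     0     0   1/2 ]
r2 := -3/2·r2
  [ 1  2/3  17/3  1/6 ]
  [ 0    1     4  7/4 ]
  [ 0    0     0  1/2 ]
r3 := 2·r3
  [ 1  2/3  17/3  1/6 ]
  [ 0    1     4  7/4 ]
  [ 0    0     0    1 ]
r2 := r2 − 7/4·r3
  [ 1  2/3  17/3  1/6 ]
  [ 0    1     4    0 ]
  [ 0    0     0    1 ]
r1 := r1 − 1/6·r3
  [ 1  2/3  17/3  0 ]
  [ 0    1     4  0 ]
  [ 0    0     0  1 ]
r1 := r1 − 2/3·r2
  [ 1  0  3  0 ]
  [ 0  1  4  0 ]
  [ 0  0  0  1 ]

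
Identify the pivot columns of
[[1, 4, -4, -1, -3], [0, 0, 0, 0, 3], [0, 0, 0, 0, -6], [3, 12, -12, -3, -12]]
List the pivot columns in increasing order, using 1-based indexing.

R4 -> R4 − 3·R1
  [ 1  4  -4  -1  -3 ]
  [ 0  0   0   0   3 ]
  [ 0  0   0   0  -6 ]
  [ 0  0   0   0  -3 ]
R2 -> 1/3·R2
  [ 1  4  -4  -1  -3 ]
  [ 0  0   0   0   1 ]
  [ 0  0   0   0  -6 ]
  [ 0  0   0   0  -3 ]
R3 -> R3 + 6·R2
  [ 1  4  -4  -1  -3 ]
  [ 0  0   0   0   1 ]
  [ 0  0   0   0   0 ]
  [ 0  0   0   0  -3 ]
R4 -> R4 + 3·R2
  [ 1  4  -4  -1  -3 ]
  [ 0  0   0   0   1 ]
  [ 0  0   0   0   0 ]
  [ 0  0   0   0   0 ]
R1 -> R1 + 3·R2
  [ 1  4  -4  -1  0 ]
  [ 0  0   0   0  1 ]
  [ 0  0   0   0  0 ]
  [ 0  0   0   0  0 ]
Pivot columns are the columns containing a leading 1.

1, 5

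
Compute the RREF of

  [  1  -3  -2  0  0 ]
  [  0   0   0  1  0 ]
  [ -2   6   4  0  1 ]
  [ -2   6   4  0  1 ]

r3 -> r3 + 2·r1
  [  1  -3  -2  0  0 ]
  [  0   0   0  1  0 ]
  [  0   0   0  0  1 ]
  [ -2   6   4  0  1 ]
r4 -> r4 + 2·r1
  [ 1  -3  -2  0  0 ]
  [ 0   0   0  1  0 ]
  [ 0   0   0  0  1 ]
  [ 0   0   0  0  1 ]
r4 -> r4 − r3
  [ 1  -3  -2  0  0 ]
  [ 0   0   0  1  0 ]
  [ 0   0   0  0  1 ]
  [ 0   0   0  0  0 ]

[[1, -3, -2, 0, 0], [0, 0, 0, 1, 0], [0, 0, 0, 0, 1], [0, 0, 0, 0, 0]]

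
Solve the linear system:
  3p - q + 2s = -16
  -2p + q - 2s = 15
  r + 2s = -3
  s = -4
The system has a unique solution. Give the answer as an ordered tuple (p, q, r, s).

Form the augmented matrix and row-reduce:
  [  3  -1  0   2  |  -16 ]
  [ -2   1  0  -2  |   15 ]
  [  0   0  1   2  |   -3 ]
  [  0   0  0   1  |   -4 ]
R1 → 1/3·R1
R2 → R2 + 2·R1
R2 → 3·R2
R3 → R3 − 2·R4
R2 → R2 + 2·R4
R1 → R1 − 2/3·R4
R1 → R1 + 1/3·R2
Reading off the last column: p = -1, q = 5, r = 5, s = -4.

(-1, 5, 5, -4)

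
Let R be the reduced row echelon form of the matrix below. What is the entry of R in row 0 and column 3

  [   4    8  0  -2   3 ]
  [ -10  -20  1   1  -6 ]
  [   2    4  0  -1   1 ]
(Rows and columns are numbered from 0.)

-1/2

Multiply r1 by 1/4.
  [   1    2  0  -1/2  3/4 ]
  [ -10  -20  1     1   -6 ]
  [   2    4  0    -1    1 ]
Add 10 times r1 to r2.
  [ 1  2  0  -1/2  3/4 ]
  [ 0  0  1    -4  3/2 ]
  [ 2  4  0    -1    1 ]
Subtract 2 times r1 from r3.
  [ 1  2  0  -1/2   3/4 ]
  [ 0  0  1    -4   3/2 ]
  [ 0  0  0     0  -1/2 ]
Multiply r3 by -2.
  [ 1  2  0  -1/2  3/4 ]
  [ 0  0  1    -4  3/2 ]
  [ 0  0  0     0    1 ]
Subtract 3/2 times r3 from r2.
  [ 1  2  0  -1/2  3/4 ]
  [ 0  0  1    -4    0 ]
  [ 0  0  0     0    1 ]
Subtract 3/4 times r3 from r1.
  [ 1  2  0  -1/2  0 ]
  [ 0  0  1    -4  0 ]
  [ 0  0  0     0  1 ]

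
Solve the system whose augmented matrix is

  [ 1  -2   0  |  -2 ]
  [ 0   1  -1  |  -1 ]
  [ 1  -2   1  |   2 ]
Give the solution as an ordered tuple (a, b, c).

(4, 3, 4)

R3 ← R3 − R1
  [ 1  -2   0  |  -2 ]
  [ 0   1  -1  |  -1 ]
  [ 0   0   1  |   4 ]
R2 ← R2 + R3
  [ 1  -2  0  |  -2 ]
  [ 0   1  0  |   3 ]
  [ 0   0  1  |   4 ]
R1 ← R1 + 2·R2
  [ 1  0  0  |  4 ]
  [ 0  1  0  |  3 ]
  [ 0  0  1  |  4 ]
Reading off the last column: a = 4, b = 3, c = 4.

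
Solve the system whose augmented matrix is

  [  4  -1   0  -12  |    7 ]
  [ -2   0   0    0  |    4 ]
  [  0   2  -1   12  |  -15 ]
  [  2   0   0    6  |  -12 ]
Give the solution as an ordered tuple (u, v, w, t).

(-2, 1, 1, -4/3)

R1 ← 1/4·R1
  [  1  -1/4   0  -3  |  7/4 ]
  [ -2     0   0   0  |    4 ]
  [  0     2  -1  12  |  -15 ]
  [  2     0   0   6  |  -12 ]
R2 ← R2 + 2·R1
  [ 1  -1/4   0  -3  |   7/4 ]
  [ 0  -1/2   0  -6  |  15/2 ]
  [ 0     2  -1  12  |   -15 ]
  [ 2     0   0   6  |   -12 ]
R4 ← R4 − 2·R1
  [ 1  -1/4   0  -3  |    7/4 ]
  [ 0  -1/2   0  -6  |   15/2 ]
  [ 0     2  -1  12  |    -15 ]
  [ 0   1/2   0  12  |  -31/2 ]
R2 ← -2·R2
  [ 1  -1/4   0  -3  |    7/4 ]
  [ 0     1   0  12  |    -15 ]
  [ 0     2  -1  12  |    -15 ]
  [ 0   1/2   0  12  |  -31/2 ]
R3 ← R3 − 2·R2
  [ 1  -1/4   0   -3  |    7/4 ]
  [ 0     1   0   12  |    -15 ]
  [ 0     0  -1  -12  |     15 ]
  [ 0   1/2   0   12  |  -31/2 ]
R4 ← R4 − 1/2·R2
  [ 1  -1/4   0   -3  |  7/4 ]
  [ 0     1   0   12  |  -15 ]
  [ 0     0  -1  -12  |   15 ]
  [ 0     0   0    6  |   -8 ]
R3 ← -1·R3
  [ 1  -1/4  0  -3  |  7/4 ]
  [ 0     1  0  12  |  -15 ]
  [ 0     0  1  12  |  -15 ]
  [ 0     0  0   6  |   -8 ]
R4 ← 1/6·R4
  [ 1  -1/4  0  -3  |   7/4 ]
  [ 0     1  0  12  |   -15 ]
  [ 0     0  1  12  |   -15 ]
  [ 0     0  0   1  |  -4/3 ]
R3 ← R3 − 12·R4
  [ 1  -1/4  0  -3  |   7/4 ]
  [ 0     1  0  12  |   -15 ]
  [ 0     0  1   0  |     1 ]
  [ 0     0  0   1  |  -4/3 ]
R2 ← R2 − 12·R4
  [ 1  -1/4  0  -3  |   7/4 ]
  [ 0     1  0   0  |     1 ]
  [ 0     0  1   0  |     1 ]
  [ 0     0  0   1  |  -4/3 ]
R1 ← R1 + 3·R4
  [ 1  -1/4  0  0  |  -9/4 ]
  [ 0     1  0  0  |     1 ]
  [ 0     0  1  0  |     1 ]
  [ 0     0  0  1  |  -4/3 ]
R1 ← R1 + 1/4·R2
  [ 1  0  0  0  |    -2 ]
  [ 0  1  0  0  |     1 ]
  [ 0  0  1  0  |     1 ]
  [ 0  0  0  1  |  -4/3 ]
Reading off the last column: u = -2, v = 1, w = 1, t = -4/3.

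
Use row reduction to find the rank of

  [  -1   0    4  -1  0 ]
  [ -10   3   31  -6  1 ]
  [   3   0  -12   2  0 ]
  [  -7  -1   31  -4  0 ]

ρ1 := -1·ρ1
  [   1   0   -4   1  0 ]
  [ -10   3   31  -6  1 ]
  [   3   0  -12   2  0 ]
  [  -7  -1   31  -4  0 ]
ρ2 := ρ2 + 10·ρ1
  [  1   0   -4   1  0 ]
  [  0   3   -9   4  1 ]
  [  3   0  -12   2  0 ]
  [ -7  -1   31  -4  0 ]
ρ3 := ρ3 − 3·ρ1
  [  1   0  -4   1  0 ]
  [  0   3  -9   4  1 ]
  [  0   0   0  -1  0 ]
  [ -7  -1  31  -4  0 ]
ρ4 := ρ4 + 7·ρ1
  [ 1   0  -4   1  0 ]
  [ 0   3  -9   4  1 ]
  [ 0   0   0  -1  0 ]
  [ 0  -1   3   3  0 ]
ρ2 := 1/3·ρ2
  [ 1   0  -4    1    0 ]
  [ 0   1  -3  4/3  1/3 ]
  [ 0   0   0   -1    0 ]
  [ 0  -1   3    3    0 ]
ρ4 := ρ4 + ρ2
  [ 1  0  -4     1    0 ]
  [ 0  1  -3   4/3  1/3 ]
  [ 0  0   0    -1    0 ]
  [ 0  0   0  13/3  1/3 ]
ρ3 := -1·ρ3
  [ 1  0  -4     1    0 ]
  [ 0  1  -3   4/3  1/3 ]
  [ 0  0   0     1    0 ]
  [ 0  0   0  13/3  1/3 ]
ρ4 := ρ4 − 13/3·ρ3
  [ 1  0  -4    1    0 ]
  [ 0  1  -3  4/3  1/3 ]
  [ 0  0   0    1    0 ]
  [ 0  0   0    0  1/3 ]
ρ4 := 3·ρ4
  [ 1  0  -4    1    0 ]
  [ 0  1  -3  4/3  1/3 ]
  [ 0  0   0    1    0 ]
  [ 0  0   0    0    1 ]
ρ2 := ρ2 − 1/3·ρ4
  [ 1  0  -4    1  0 ]
  [ 0  1  -3  4/3  0 ]
  [ 0  0   0    1  0 ]
  [ 0  0   0    0  1 ]
ρ2 := ρ2 − 4/3·ρ3
  [ 1  0  -4  1  0 ]
  [ 0  1  -3  0  0 ]
  [ 0  0   0  1  0 ]
  [ 0  0   0  0  1 ]
ρ1 := ρ1 − ρ3
  [ 1  0  -4  0  0 ]
  [ 0  1  -3  0  0 ]
  [ 0  0   0  1  0 ]
  [ 0  0   0  0  1 ]
The reduced form has 4 nonzero rows.

rank = 4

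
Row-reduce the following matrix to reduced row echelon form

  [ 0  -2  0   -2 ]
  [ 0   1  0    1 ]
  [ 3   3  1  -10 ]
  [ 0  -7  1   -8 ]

Swap r1 and r3.
  [ 3   3  1  -10 ]
  [ 0   1  0    1 ]
  [ 0  -2  0   -2 ]
  [ 0  -7  1   -8 ]
Multiply r1 by 1/3.
  [ 1   1  1/3  -10/3 ]
  [ 0   1    0      1 ]
  [ 0  -2    0     -2 ]
  [ 0  -7    1     -8 ]
Add 2 times r2 to r3.
  [ 1   1  1/3  -10/3 ]
  [ 0   1    0      1 ]
  [ 0   0    0      0 ]
  [ 0  -7    1     -8 ]
Add 7 times r2 to r4.
  [ 1  1  1/3  -10/3 ]
  [ 0  1    0      1 ]
  [ 0  0    0      0 ]
  [ 0  0    1     -1 ]
Swap r3 and r4.
  [ 1  1  1/3  -10/3 ]
  [ 0  1    0      1 ]
  [ 0  0    1     -1 ]
  [ 0  0    0      0 ]
Subtract 1/3 times r3 from r1.
  [ 1  1  0  -3 ]
  [ 0  1  0   1 ]
  [ 0  0  1  -1 ]
  [ 0  0  0   0 ]
Subtract r2 from r1.
  [ 1  0  0  -4 ]
  [ 0  1  0   1 ]
  [ 0  0  1  -1 ]
  [ 0  0  0   0 ]

[[1, 0, 0, -4], [0, 1, 0, 1], [0, 0, 1, -1], [0, 0, 0, 0]]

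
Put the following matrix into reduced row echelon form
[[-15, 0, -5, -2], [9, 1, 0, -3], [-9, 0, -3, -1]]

[[1, 0, 1/3, 0], [0, 1, -3, 0], [0, 0, 0, 1]]

r1 := -1/15·r1
  [  1  0  1/3  2/15 ]
  [  9  1    0    -3 ]
  [ -9  0   -3    -1 ]
r2 := r2 − 9·r1
  [  1  0  1/3   2/15 ]
  [  0  1   -3  -21/5 ]
  [ -9  0   -3     -1 ]
r3 := r3 + 9·r1
  [ 1  0  1/3   2/15 ]
  [ 0  1   -3  -21/5 ]
  [ 0  0    0    1/5 ]
r3 := 5·r3
  [ 1  0  1/3   2/15 ]
  [ 0  1   -3  -21/5 ]
  [ 0  0    0      1 ]
r2 := r2 + 21/5·r3
  [ 1  0  1/3  2/15 ]
  [ 0  1   -3     0 ]
  [ 0  0    0     1 ]
r1 := r1 − 2/15·r3
  [ 1  0  1/3  0 ]
  [ 0  1   -3  0 ]
  [ 0  0    0  1 ]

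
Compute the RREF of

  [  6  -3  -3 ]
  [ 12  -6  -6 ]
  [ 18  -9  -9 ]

R1 -> 1/6·R1
  [  1  -1/2  -1/2 ]
  [ 12    -6    -6 ]
  [ 18    -9    -9 ]
R2 -> R2 − 12·R1
  [  1  -1/2  -1/2 ]
  [  0     0     0 ]
  [ 18    -9    -9 ]
R3 -> R3 − 18·R1
  [ 1  -1/2  -1/2 ]
  [ 0     0     0 ]
  [ 0     0     0 ]

[[1, -1/2, -1/2], [0, 0, 0], [0, 0, 0]]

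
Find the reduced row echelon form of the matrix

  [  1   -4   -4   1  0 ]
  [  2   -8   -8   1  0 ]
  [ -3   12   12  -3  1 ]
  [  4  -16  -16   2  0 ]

[[1, -4, -4, 0, 0], [0, 0, 0, 1, 0], [0, 0, 0, 0, 1], [0, 0, 0, 0, 0]]

R2 ← R2 − 2·R1
R3 ← R3 + 3·R1
R4 ← R4 − 4·R1
R2 ← -1·R2
R4 ← R4 + 2·R2
R1 ← R1 − R2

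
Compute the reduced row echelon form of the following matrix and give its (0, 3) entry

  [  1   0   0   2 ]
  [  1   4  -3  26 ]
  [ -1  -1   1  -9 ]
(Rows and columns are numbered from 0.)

R2 := R2 − R1
  [  1   0   0   2 ]
  [  0   4  -3  24 ]
  [ -1  -1   1  -9 ]
R3 := R3 + R1
  [ 1   0   0   2 ]
  [ 0   4  -3  24 ]
  [ 0  -1   1  -7 ]
R2 := 1/4·R2
  [ 1   0     0   2 ]
  [ 0   1  -3/4   6 ]
  [ 0  -1     1  -7 ]
R3 := R3 + R2
  [ 1  0     0   2 ]
  [ 0  1  -3/4   6 ]
  [ 0  0   1/4  -1 ]
R3 := 4·R3
  [ 1  0     0   2 ]
  [ 0  1  -3/4   6 ]
  [ 0  0     1  -4 ]
R2 := R2 + 3/4·R3
  [ 1  0  0   2 ]
  [ 0  1  0   3 ]
  [ 0  0  1  -4 ]

2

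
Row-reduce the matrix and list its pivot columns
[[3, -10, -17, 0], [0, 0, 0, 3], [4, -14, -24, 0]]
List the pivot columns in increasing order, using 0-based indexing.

r1 ← 1/3·r1
  [ 1  -10/3  -17/3  0 ]
  [ 0      0      0  3 ]
  [ 4    -14    -24  0 ]
r3 ← r3 − 4·r1
  [ 1  -10/3  -17/3  0 ]
  [ 0      0      0  3 ]
  [ 0   -2/3   -4/3  0 ]
r2 <=> r3
  [ 1  -10/3  -17/3  0 ]
  [ 0   -2/3   -4/3  0 ]
  [ 0      0      0  3 ]
r2 ← -3/2·r2
  [ 1  -10/3  -17/3  0 ]
  [ 0      1      2  0 ]
  [ 0      0      0  3 ]
r3 ← 1/3·r3
  [ 1  -10/3  -17/3  0 ]
  [ 0      1      2  0 ]
  [ 0      0      0  1 ]
r1 ← r1 + 10/3·r2
  [ 1  0  1  0 ]
  [ 0  1  2  0 ]
  [ 0  0  0  1 ]
Pivot columns are the columns containing a leading 1.

0, 1, 3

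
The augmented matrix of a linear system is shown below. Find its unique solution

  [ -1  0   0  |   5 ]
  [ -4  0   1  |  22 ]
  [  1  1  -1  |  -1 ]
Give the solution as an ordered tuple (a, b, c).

(-5, 6, 2)

R1 ← -1·R1
  [  1  0   0  |  -5 ]
  [ -4  0   1  |  22 ]
  [  1  1  -1  |  -1 ]
R2 ← R2 + 4·R1
  [ 1  0   0  |  -5 ]
  [ 0  0   1  |   2 ]
  [ 1  1  -1  |  -1 ]
R3 ← R3 − R1
  [ 1  0   0  |  -5 ]
  [ 0  0   1  |   2 ]
  [ 0  1  -1  |   4 ]
R2 <=> R3
  [ 1  0   0  |  -5 ]
  [ 0  1  -1  |   4 ]
  [ 0  0   1  |   2 ]
R2 ← R2 + R3
  [ 1  0  0  |  -5 ]
  [ 0  1  0  |   6 ]
  [ 0  0  1  |   2 ]
Reading off the last column: a = -5, b = 6, c = 2.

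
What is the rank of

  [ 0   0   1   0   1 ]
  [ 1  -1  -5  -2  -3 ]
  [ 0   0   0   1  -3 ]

rank = 3

R1 <-> R2
  [ 1  -1  -5  -2  -3 ]
  [ 0   0   1   0   1 ]
  [ 0   0   0   1  -3 ]
R1 := R1 + 2·R3
  [ 1  -1  -5  0  -9 ]
  [ 0   0   1  0   1 ]
  [ 0   0   0  1  -3 ]
R1 := R1 + 5·R2
  [ 1  -1  0  0  -4 ]
  [ 0   0  1  0   1 ]
  [ 0   0  0  1  -3 ]
The reduced form has 3 nonzero rows.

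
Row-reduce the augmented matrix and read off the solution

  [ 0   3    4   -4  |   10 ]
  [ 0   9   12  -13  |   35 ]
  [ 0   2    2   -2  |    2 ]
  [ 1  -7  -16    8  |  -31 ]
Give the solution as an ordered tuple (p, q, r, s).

Swap ρ1 and ρ4.
  [ 1  -7  -16    8  |  -31 ]
  [ 0   9   12  -13  |   35 ]
  [ 0   2    2   -2  |    2 ]
  [ 0   3    4   -4  |   10 ]
Multiply ρ2 by 1/9.
  [ 1  -7  -16      8  |   -31 ]
  [ 0   1  4/3  -13/9  |  35/9 ]
  [ 0   2    2     -2  |     2 ]
  [ 0   3    4     -4  |    10 ]
Subtract 2 times ρ2 from ρ3.
  [ 1  -7   -16      8  |    -31 ]
  [ 0   1   4/3  -13/9  |   35/9 ]
  [ 0   0  -2/3    8/9  |  -52/9 ]
  [ 0   3     4     -4  |     10 ]
Subtract 3 times ρ2 from ρ4.
  [ 1  -7   -16      8  |    -31 ]
  [ 0   1   4/3  -13/9  |   35/9 ]
  [ 0   0  -2/3    8/9  |  -52/9 ]
  [ 0   0     0    1/3  |   -5/3 ]
Multiply ρ3 by -3/2.
  [ 1  -7  -16      8  |   -31 ]
  [ 0   1  4/3  -13/9  |  35/9 ]
  [ 0   0    1   -4/3  |  26/3 ]
  [ 0   0    0    1/3  |  -5/3 ]
Multiply ρ4 by 3.
  [ 1  -7  -16      8  |   -31 ]
  [ 0   1  4/3  -13/9  |  35/9 ]
  [ 0   0    1   -4/3  |  26/3 ]
  [ 0   0    0      1  |    -5 ]
Add 4/3 times ρ4 to ρ3.
  [ 1  -7  -16      8  |   -31 ]
  [ 0   1  4/3  -13/9  |  35/9 ]
  [ 0   0    1      0  |     2 ]
  [ 0   0    0      1  |    -5 ]
Add 13/9 times ρ4 to ρ2.
  [ 1  -7  -16  8  |    -31 ]
  [ 0   1  4/3  0  |  -10/3 ]
  [ 0   0    1  0  |      2 ]
  [ 0   0    0  1  |     -5 ]
Subtract 8 times ρ4 from ρ1.
  [ 1  -7  -16  0  |      9 ]
  [ 0   1  4/3  0  |  -10/3 ]
  [ 0   0    1  0  |      2 ]
  [ 0   0    0  1  |     -5 ]
Subtract 4/3 times ρ3 from ρ2.
  [ 1  -7  -16  0  |   9 ]
  [ 0   1    0  0  |  -6 ]
  [ 0   0    1  0  |   2 ]
  [ 0   0    0  1  |  -5 ]
Add 16 times ρ3 to ρ1.
  [ 1  -7  0  0  |  41 ]
  [ 0   1  0  0  |  -6 ]
  [ 0   0  1  0  |   2 ]
  [ 0   0  0  1  |  -5 ]
Add 7 times ρ2 to ρ1.
  [ 1  0  0  0  |  -1 ]
  [ 0  1  0  0  |  -6 ]
  [ 0  0  1  0  |   2 ]
  [ 0  0  0  1  |  -5 ]
Reading off the last column: p = -1, q = -6, r = 2, s = -5.

(-1, -6, 2, -5)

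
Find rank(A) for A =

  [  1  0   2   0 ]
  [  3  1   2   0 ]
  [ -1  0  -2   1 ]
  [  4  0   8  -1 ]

ρ2 -> ρ2 − 3·ρ1
  [  1  0   2   0 ]
  [  0  1  -4   0 ]
  [ -1  0  -2   1 ]
  [  4  0   8  -1 ]
ρ3 -> ρ3 + ρ1
  [ 1  0   2   0 ]
  [ 0  1  -4   0 ]
  [ 0  0   0   1 ]
  [ 4  0   8  -1 ]
ρ4 -> ρ4 − 4·ρ1
  [ 1  0   2   0 ]
  [ 0  1  -4   0 ]
  [ 0  0   0   1 ]
  [ 0  0   0  -1 ]
ρ4 -> ρ4 + ρ3
  [ 1  0   2  0 ]
  [ 0  1  -4  0 ]
  [ 0  0   0  1 ]
  [ 0  0   0  0 ]
The reduced form has 3 nonzero rows.

rank = 3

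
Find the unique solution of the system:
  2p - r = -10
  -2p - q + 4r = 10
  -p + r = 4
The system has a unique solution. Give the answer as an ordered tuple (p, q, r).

Form the augmented matrix and row-reduce:
  [  2   0  -1  |  -10 ]
  [ -2  -1   4  |   10 ]
  [ -1   0   1  |    4 ]
R1 → 1/2·R1
  [  1   0  -1/2  |  -5 ]
  [ -2  -1     4  |  10 ]
  [ -1   0     1  |   4 ]
R2 → R2 + 2·R1
  [  1   0  -1/2  |  -5 ]
  [  0  -1     3  |   0 ]
  [ -1   0     1  |   4 ]
R3 → R3 + R1
  [ 1   0  -1/2  |  -5 ]
  [ 0  -1     3  |   0 ]
  [ 0   0   1/2  |  -1 ]
R2 → -1·R2
  [ 1  0  -1/2  |  -5 ]
  [ 0  1    -3  |   0 ]
  [ 0  0   1/2  |  -1 ]
R3 → 2·R3
  [ 1  0  -1/2  |  -5 ]
  [ 0  1    -3  |   0 ]
  [ 0  0     1  |  -2 ]
R2 → R2 + 3·R3
  [ 1  0  -1/2  |  -5 ]
  [ 0  1     0  |  -6 ]
  [ 0  0     1  |  -2 ]
R1 → R1 + 1/2·R3
  [ 1  0  0  |  -6 ]
  [ 0  1  0  |  -6 ]
  [ 0  0  1  |  -2 ]
Reading off the last column: p = -6, q = -6, r = -2.

(-6, -6, -2)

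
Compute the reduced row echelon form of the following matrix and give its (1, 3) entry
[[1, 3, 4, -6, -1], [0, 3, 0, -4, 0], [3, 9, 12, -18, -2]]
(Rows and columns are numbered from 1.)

ρ3 -> ρ3 − 3·ρ1
  [ 1  3  4  -6  -1 ]
  [ 0  3  0  -4   0 ]
  [ 0  0  0   0   1 ]
ρ2 -> 1/3·ρ2
  [ 1  3  4    -6  -1 ]
  [ 0  1  0  -4/3   0 ]
  [ 0  0  0     0   1 ]
ρ1 -> ρ1 + ρ3
  [ 1  3  4    -6  0 ]
  [ 0  1  0  -4/3  0 ]
  [ 0  0  0     0  1 ]
ρ1 -> ρ1 − 3·ρ2
  [ 1  0  4    -2  0 ]
  [ 0  1  0  -4/3  0 ]
  [ 0  0  0     0  1 ]

4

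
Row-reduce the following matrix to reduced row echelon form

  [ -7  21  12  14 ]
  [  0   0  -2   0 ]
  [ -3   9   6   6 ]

[[1, -3, 0, -2], [0, 0, 1, 0], [0, 0, 0, 0]]

R1 := -1/7·R1
R3 := R3 + 3·R1
R2 := -1/2·R2
R3 := R3 − 6/7·R2
R1 := R1 + 12/7·R2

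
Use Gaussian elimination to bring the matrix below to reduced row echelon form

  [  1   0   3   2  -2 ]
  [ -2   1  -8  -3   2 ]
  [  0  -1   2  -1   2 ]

[[1, 0, 3, 2, -2], [0, 1, -2, 1, -2], [0, 0, 0, 0, 0]]

r2 := r2 + 2·r1
  [ 1   0   3   2  -2 ]
  [ 0   1  -2   1  -2 ]
  [ 0  -1   2  -1   2 ]
r3 := r3 + r2
  [ 1  0   3  2  -2 ]
  [ 0  1  -2  1  -2 ]
  [ 0  0   0  0   0 ]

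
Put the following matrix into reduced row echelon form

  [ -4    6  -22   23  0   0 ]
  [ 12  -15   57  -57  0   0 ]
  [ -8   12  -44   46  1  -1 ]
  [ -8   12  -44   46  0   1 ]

[[1, 0, 1, 1/4, 0, 0], [0, 1, -3, 4, 0, 0], [0, 0, 0, 0, 1, 0], [0, 0, 0, 0, 0, 1]]

Multiply r1 by -1/4.
  [  1  -3/2  11/2  -23/4  0   0 ]
  [ 12   -15    57    -57  0   0 ]
  [ -8    12   -44     46  1  -1 ]
  [ -8    12   -44     46  0   1 ]
Subtract 12 times r1 from r2.
  [  1  -3/2  11/2  -23/4  0   0 ]
  [  0     3    -9     12  0   0 ]
  [ -8    12   -44     46  1  -1 ]
  [ -8    12   -44     46  0   1 ]
Add 8 times r1 to r3.
  [  1  -3/2  11/2  -23/4  0   0 ]
  [  0     3    -9     12  0   0 ]
  [  0     0     0      0  1  -1 ]
  [ -8    12   -44     46  0   1 ]
Add 8 times r1 to r4.
  [ 1  -3/2  11/2  -23/4  0   0 ]
  [ 0     3    -9     12  0   0 ]
  [ 0     0     0      0  1  -1 ]
  [ 0     0     0      0  0   1 ]
Multiply r2 by 1/3.
  [ 1  -3/2  11/2  -23/4  0   0 ]
  [ 0     1    -3      4  0   0 ]
  [ 0     0     0      0  1  -1 ]
  [ 0     0     0      0  0   1 ]
Add r4 to r3.
  [ 1  -3/2  11/2  -23/4  0  0 ]
  [ 0     1    -3      4  0  0 ]
  [ 0     0     0      0  1  0 ]
  [ 0     0     0      0  0  1 ]
Add 3/2 times r2 to r1.
  [ 1  0   1  1/4  0  0 ]
  [ 0  1  -3    4  0  0 ]
  [ 0  0   0    0  1  0 ]
  [ 0  0   0    0  0  1 ]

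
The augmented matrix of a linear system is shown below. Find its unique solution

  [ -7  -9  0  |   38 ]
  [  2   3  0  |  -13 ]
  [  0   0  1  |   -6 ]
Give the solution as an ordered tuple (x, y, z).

(1, -5, -6)

Multiply R1 by -1/7.
  [ 1  9/7  0  |  -38/7 ]
  [ 2    3  0  |    -13 ]
  [ 0    0  1  |     -6 ]
Subtract 2 times R1 from R2.
  [ 1  9/7  0  |  -38/7 ]
  [ 0  3/7  0  |  -15/7 ]
  [ 0    0  1  |     -6 ]
Multiply R2 by 7/3.
  [ 1  9/7  0  |  -38/7 ]
  [ 0    1  0  |     -5 ]
  [ 0    0  1  |     -6 ]
Subtract 9/7 times R2 from R1.
  [ 1  0  0  |   1 ]
  [ 0  1  0  |  -5 ]
  [ 0  0  1  |  -6 ]
Reading off the last column: x = 1, y = -5, z = -6.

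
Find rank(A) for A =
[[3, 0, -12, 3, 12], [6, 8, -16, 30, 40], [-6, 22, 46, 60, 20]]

rank = 2

R1 := 1/3·R1
R2 := R2 − 6·R1
R3 := R3 + 6·R1
R2 := 1/8·R2
R3 := R3 − 22·R2
The reduced form has 2 nonzero rows.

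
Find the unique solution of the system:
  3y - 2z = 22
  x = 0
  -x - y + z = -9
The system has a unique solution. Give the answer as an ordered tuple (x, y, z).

(0, 4, -5)

Form the augmented matrix and row-reduce:
  [  0   3  -2  |  22 ]
  [  1   0   0  |   0 ]
  [ -1  -1   1  |  -9 ]
Swap R1 and R2.
Add R1 to R3.
Multiply R2 by 1/3.
Add R2 to R3.
Multiply R3 by 3.
Add 2/3 times R3 to R2.
Reading off the last column: x = 0, y = 4, z = -5.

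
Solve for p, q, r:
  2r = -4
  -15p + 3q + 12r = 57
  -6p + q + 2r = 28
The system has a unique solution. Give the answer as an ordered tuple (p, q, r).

(-5, 2, -2)

Form the augmented matrix and row-reduce:
  [   0  0   2  |  -4 ]
  [ -15  3  12  |  57 ]
  [  -6  1   2  |  28 ]
Swap r1 and r2.
  [ -15  3  12  |  57 ]
  [   0  0   2  |  -4 ]
  [  -6  1   2  |  28 ]
Multiply r1 by -1/15.
  [  1  -1/5  -4/5  |  -19/5 ]
  [  0     0     2  |     -4 ]
  [ -6     1     2  |     28 ]
Add 6 times r1 to r3.
  [ 1  -1/5   -4/5  |  -19/5 ]
  [ 0     0      2  |     -4 ]
  [ 0  -1/5  -14/5  |   26/5 ]
Swap r2 and r3.
  [ 1  -1/5   -4/5  |  -19/5 ]
  [ 0  -1/5  -14/5  |   26/5 ]
  [ 0     0      2  |     -4 ]
Multiply r2 by -5.
  [ 1  -1/5  -4/5  |  -19/5 ]
  [ 0     1    14  |    -26 ]
  [ 0     0     2  |     -4 ]
Multiply r3 by 1/2.
  [ 1  -1/5  -4/5  |  -19/5 ]
  [ 0     1    14  |    -26 ]
  [ 0     0     1  |     -2 ]
Subtract 14 times r3 from r2.
  [ 1  -1/5  -4/5  |  -19/5 ]
  [ 0     1     0  |      2 ]
  [ 0     0     1  |     -2 ]
Add 4/5 times r3 to r1.
  [ 1  -1/5  0  |  -27/5 ]
  [ 0     1  0  |      2 ]
  [ 0     0  1  |     -2 ]
Add 1/5 times r2 to r1.
  [ 1  0  0  |  -5 ]
  [ 0  1  0  |   2 ]
  [ 0  0  1  |  -2 ]
Reading off the last column: p = -5, q = 2, r = -2.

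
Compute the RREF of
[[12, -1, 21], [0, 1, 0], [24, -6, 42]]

[[1, 0, 7/4], [0, 1, 0], [0, 0, 0]]

R1 := 1/12·R1
  [  1  -1/12  7/4 ]
  [  0      1    0 ]
  [ 24     -6   42 ]
R3 := R3 − 24·R1
  [ 1  -1/12  7/4 ]
  [ 0      1    0 ]
  [ 0     -4    0 ]
R3 := R3 + 4·R2
  [ 1  -1/12  7/4 ]
  [ 0      1    0 ]
  [ 0      0    0 ]
R1 := R1 + 1/12·R2
  [ 1  0  7/4 ]
  [ 0  1    0 ]
  [ 0  0    0 ]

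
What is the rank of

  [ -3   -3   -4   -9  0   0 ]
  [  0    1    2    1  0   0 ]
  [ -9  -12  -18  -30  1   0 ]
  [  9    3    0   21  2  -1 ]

rank = 4

Multiply r1 by -1/3.
  [  1    1  4/3    3  0   0 ]
  [  0    1    2    1  0   0 ]
  [ -9  -12  -18  -30  1   0 ]
  [  9    3    0   21  2  -1 ]
Add 9 times r1 to r3.
  [ 1   1  4/3   3  0   0 ]
  [ 0   1    2   1  0   0 ]
  [ 0  -3   -6  -3  1   0 ]
  [ 9   3    0  21  2  -1 ]
Subtract 9 times r1 from r4.
  [ 1   1  4/3   3  0   0 ]
  [ 0   1    2   1  0   0 ]
  [ 0  -3   -6  -3  1   0 ]
  [ 0  -6  -12  -6  2  -1 ]
Add 3 times r2 to r3.
  [ 1   1  4/3   3  0   0 ]
  [ 0   1    2   1  0   0 ]
  [ 0   0    0   0  1   0 ]
  [ 0  -6  -12  -6  2  -1 ]
Add 6 times r2 to r4.
  [ 1  1  4/3  3  0   0 ]
  [ 0  1    2  1  0   0 ]
  [ 0  0    0  0  1   0 ]
  [ 0  0    0  0  2  -1 ]
Subtract 2 times r3 from r4.
  [ 1  1  4/3  3  0   0 ]
  [ 0  1    2  1  0   0 ]
  [ 0  0    0  0  1   0 ]
  [ 0  0    0  0  0  -1 ]
Multiply r4 by -1.
  [ 1  1  4/3  3  0  0 ]
  [ 0  1    2  1  0  0 ]
  [ 0  0    0  0  1  0 ]
  [ 0  0    0  0  0  1 ]
Subtract r2 from r1.
  [ 1  0  -2/3  2  0  0 ]
  [ 0  1     2  1  0  0 ]
  [ 0  0     0  0  1  0 ]
  [ 0  0     0  0  0  1 ]
The reduced form has 4 nonzero rows.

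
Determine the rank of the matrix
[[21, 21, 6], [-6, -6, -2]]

rank = 2

R1 := 1/21·R1
  [  1   1  2/7 ]
  [ -6  -6   -2 ]
R2 := R2 + 6·R1
  [ 1  1   2/7 ]
  [ 0  0  -2/7 ]
R2 := -7/2·R2
  [ 1  1  2/7 ]
  [ 0  0    1 ]
R1 := R1 − 2/7·R2
  [ 1  1  0 ]
  [ 0  0  1 ]
The reduced form has 2 nonzero rows.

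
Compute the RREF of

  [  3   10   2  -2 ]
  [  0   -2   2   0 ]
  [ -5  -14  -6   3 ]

ρ1 ← 1/3·ρ1
  [  1  10/3  2/3  -2/3 ]
  [  0    -2    2     0 ]
  [ -5   -14   -6     3 ]
ρ3 ← ρ3 + 5·ρ1
  [ 1  10/3   2/3  -2/3 ]
  [ 0    -2     2     0 ]
  [ 0   8/3  -8/3  -1/3 ]
ρ2 ← -1/2·ρ2
  [ 1  10/3   2/3  -2/3 ]
  [ 0     1    -1     0 ]
  [ 0   8/3  -8/3  -1/3 ]
ρ3 ← ρ3 − 8/3·ρ2
  [ 1  10/3  2/3  -2/3 ]
  [ 0     1   -1     0 ]
  [ 0     0    0  -1/3 ]
ρ3 ← -3·ρ3
  [ 1  10/3  2/3  -2/3 ]
  [ 0     1   -1     0 ]
  [ 0     0    0     1 ]
ρ1 ← ρ1 + 2/3·ρ3
  [ 1  10/3  2/3  0 ]
  [ 0     1   -1  0 ]
  [ 0     0    0  1 ]
ρ1 ← ρ1 − 10/3·ρ2
  [ 1  0   4  0 ]
  [ 0  1  -1  0 ]
  [ 0  0   0  1 ]

[[1, 0, 4, 0], [0, 1, -1, 0], [0, 0, 0, 1]]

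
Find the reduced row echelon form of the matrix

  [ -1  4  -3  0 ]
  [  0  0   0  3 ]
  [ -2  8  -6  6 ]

R1 -> -1·R1
R3 -> R3 + 2·R1
R2 -> 1/3·R2
R3 -> R3 − 6·R2

[[1, -4, 3, 0], [0, 0, 0, 1], [0, 0, 0, 0]]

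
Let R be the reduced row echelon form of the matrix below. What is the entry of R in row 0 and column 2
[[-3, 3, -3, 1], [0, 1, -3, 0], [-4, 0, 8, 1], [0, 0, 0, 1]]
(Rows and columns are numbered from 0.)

Multiply R1 by -1/3.
  [  1  -1   1  -1/3 ]
  [  0   1  -3     0 ]
  [ -4   0   8     1 ]
  [  0   0   0     1 ]
Add 4 times R1 to R3.
  [ 1  -1   1  -1/3 ]
  [ 0   1  -3     0 ]
  [ 0  -4  12  -1/3 ]
  [ 0   0   0     1 ]
Add 4 times R2 to R3.
  [ 1  -1   1  -1/3 ]
  [ 0   1  -3     0 ]
  [ 0   0   0  -1/3 ]
  [ 0   0   0     1 ]
Multiply R3 by -3.
  [ 1  -1   1  -1/3 ]
  [ 0   1  -3     0 ]
  [ 0   0   0     1 ]
  [ 0   0   0     1 ]
Subtract R3 from R4.
  [ 1  -1   1  -1/3 ]
  [ 0   1  -3     0 ]
  [ 0   0   0     1 ]
  [ 0   0   0     0 ]
Add 1/3 times R3 to R1.
  [ 1  -1   1  0 ]
  [ 0   1  -3  0 ]
  [ 0   0   0  1 ]
  [ 0   0   0  0 ]
Add R2 to R1.
  [ 1  0  -2  0 ]
  [ 0  1  -3  0 ]
  [ 0  0   0  1 ]
  [ 0  0   0  0 ]

-2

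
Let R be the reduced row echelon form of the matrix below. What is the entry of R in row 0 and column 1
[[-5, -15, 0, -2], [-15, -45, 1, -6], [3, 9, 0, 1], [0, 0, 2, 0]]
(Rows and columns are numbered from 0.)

R1 → -1/5·R1
R2 → R2 + 15·R1
R3 → R3 − 3·R1
R4 → R4 − 2·R2
R3 → -5·R3
R1 → R1 − 2/5·R3

3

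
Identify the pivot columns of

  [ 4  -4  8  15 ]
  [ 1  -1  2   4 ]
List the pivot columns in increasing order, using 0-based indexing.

0, 3

R1 -> 1/4·R1
  [ 1  -1  2  15/4 ]
  [ 1  -1  2     4 ]
R2 -> R2 − R1
  [ 1  -1  2  15/4 ]
  [ 0   0  0   1/4 ]
R2 -> 4·R2
  [ 1  -1  2  15/4 ]
  [ 0   0  0     1 ]
R1 -> R1 − 15/4·R2
  [ 1  -1  2  0 ]
  [ 0   0  0  1 ]
Pivot columns are the columns containing a leading 1.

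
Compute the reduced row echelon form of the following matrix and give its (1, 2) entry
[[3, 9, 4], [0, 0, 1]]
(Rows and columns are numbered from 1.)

3

Multiply r1 by 1/3.
  [ 1  3  4/3 ]
  [ 0  0    1 ]
Subtract 4/3 times r2 from r1.
  [ 1  3  0 ]
  [ 0  0  1 ]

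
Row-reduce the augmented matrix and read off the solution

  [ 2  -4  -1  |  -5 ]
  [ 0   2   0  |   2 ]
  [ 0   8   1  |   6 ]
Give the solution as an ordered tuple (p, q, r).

r1 → 1/2·r1
  [ 1  -2  -1/2  |  -5/2 ]
  [ 0   2     0  |     2 ]
  [ 0   8     1  |     6 ]
r2 → 1/2·r2
  [ 1  -2  -1/2  |  -5/2 ]
  [ 0   1     0  |     1 ]
  [ 0   8     1  |     6 ]
r3 → r3 − 8·r2
  [ 1  -2  -1/2  |  -5/2 ]
  [ 0   1     0  |     1 ]
  [ 0   0     1  |    -2 ]
r1 → r1 + 1/2·r3
  [ 1  -2  0  |  -7/2 ]
  [ 0   1  0  |     1 ]
  [ 0   0  1  |    -2 ]
r1 → r1 + 2·r2
  [ 1  0  0  |  -3/2 ]
  [ 0  1  0  |     1 ]
  [ 0  0  1  |    -2 ]
Reading off the last column: p = -3/2, q = 1, r = -2.

(-3/2, 1, -2)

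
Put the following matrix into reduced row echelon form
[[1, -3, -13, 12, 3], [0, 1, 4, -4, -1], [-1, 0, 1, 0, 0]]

r3 := r3 + r1
  [ 1  -3  -13  12   3 ]
  [ 0   1    4  -4  -1 ]
  [ 0  -3  -12  12   3 ]
r3 := r3 + 3·r2
  [ 1  -3  -13  12   3 ]
  [ 0   1    4  -4  -1 ]
  [ 0   0    0   0   0 ]
r1 := r1 + 3·r2
  [ 1  0  -1   0   0 ]
  [ 0  1   4  -4  -1 ]
  [ 0  0   0   0   0 ]

[[1, 0, -1, 0, 0], [0, 1, 4, -4, -1], [0, 0, 0, 0, 0]]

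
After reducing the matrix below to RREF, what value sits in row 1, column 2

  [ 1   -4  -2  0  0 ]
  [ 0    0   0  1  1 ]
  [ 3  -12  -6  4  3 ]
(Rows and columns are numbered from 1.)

-4

ρ3 ← ρ3 − 3·ρ1
  [ 1  -4  -2  0  0 ]
  [ 0   0   0  1  1 ]
  [ 0   0   0  4  3 ]
ρ3 ← ρ3 − 4·ρ2
  [ 1  -4  -2  0   0 ]
  [ 0   0   0  1   1 ]
  [ 0   0   0  0  -1 ]
ρ3 ← -1·ρ3
  [ 1  -4  -2  0  0 ]
  [ 0   0   0  1  1 ]
  [ 0   0   0  0  1 ]
ρ2 ← ρ2 − ρ3
  [ 1  -4  -2  0  0 ]
  [ 0   0   0  1  0 ]
  [ 0   0   0  0  1 ]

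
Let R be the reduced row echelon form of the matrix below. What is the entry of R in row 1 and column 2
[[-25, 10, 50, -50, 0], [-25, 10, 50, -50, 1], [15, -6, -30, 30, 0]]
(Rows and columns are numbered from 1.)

-2/5

ρ1 -> -1/25·ρ1
  [   1  -2/5   -2    2  0 ]
  [ -25    10   50  -50  1 ]
  [  15    -6  -30   30  0 ]
ρ2 -> ρ2 + 25·ρ1
  [  1  -2/5   -2   2  0 ]
  [  0     0    0   0  1 ]
  [ 15    -6  -30  30  0 ]
ρ3 -> ρ3 − 15·ρ1
  [ 1  -2/5  -2  2  0 ]
  [ 0     0   0  0  1 ]
  [ 0     0   0  0  0 ]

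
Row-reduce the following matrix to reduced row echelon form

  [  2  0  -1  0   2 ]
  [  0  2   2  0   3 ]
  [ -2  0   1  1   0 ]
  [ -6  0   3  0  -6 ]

[[1, 0, -1/2, 0, 1], [0, 1, 1, 0, 3/2], [0, 0, 0, 1, 2], [0, 0, 0, 0, 0]]

Multiply ρ1 by 1/2.
  [  1  0  -1/2  0   1 ]
  [  0  2     2  0   3 ]
  [ -2  0     1  1   0 ]
  [ -6  0     3  0  -6 ]
Add 2 times ρ1 to ρ3.
  [  1  0  -1/2  0   1 ]
  [  0  2     2  0   3 ]
  [  0  0     0  1   2 ]
  [ -6  0     3  0  -6 ]
Add 6 times ρ1 to ρ4.
  [ 1  0  -1/2  0  1 ]
  [ 0  2     2  0  3 ]
  [ 0  0     0  1  2 ]
  [ 0  0     0  0  0 ]
Multiply ρ2 by 1/2.
  [ 1  0  -1/2  0    1 ]
  [ 0  1     1  0  3/2 ]
  [ 0  0     0  1    2 ]
  [ 0  0     0  0    0 ]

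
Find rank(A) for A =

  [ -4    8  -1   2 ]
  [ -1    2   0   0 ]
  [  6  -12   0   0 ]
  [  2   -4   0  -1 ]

rank = 3

Multiply R1 by -1/4.
  [  1   -2  1/4  -1/2 ]
  [ -1    2    0     0 ]
  [  6  -12    0     0 ]
  [  2   -4    0    -1 ]
Add R1 to R2.
  [ 1   -2  1/4  -1/2 ]
  [ 0    0  1/4  -1/2 ]
  [ 6  -12    0     0 ]
  [ 2   -4    0    -1 ]
Subtract 6 times R1 from R3.
  [ 1  -2   1/4  -1/2 ]
  [ 0   0   1/4  -1/2 ]
  [ 0   0  -3/2     3 ]
  [ 2  -4     0    -1 ]
Subtract 2 times R1 from R4.
  [ 1  -2   1/4  -1/2 ]
  [ 0   0   1/4  -1/2 ]
  [ 0   0  -3/2     3 ]
  [ 0   0  -1/2     0 ]
Multiply R2 by 4.
  [ 1  -2   1/4  -1/2 ]
  [ 0   0     1    -2 ]
  [ 0   0  -3/2     3 ]
  [ 0   0  -1/2     0 ]
Add 3/2 times R2 to R3.
  [ 1  -2   1/4  -1/2 ]
  [ 0   0     1    -2 ]
  [ 0   0     0     0 ]
  [ 0   0  -1/2     0 ]
Add 1/2 times R2 to R4.
  [ 1  -2  1/4  -1/2 ]
  [ 0   0    1    -2 ]
  [ 0   0    0     0 ]
  [ 0   0    0    -1 ]
Swap R3 and R4.
  [ 1  -2  1/4  -1/2 ]
  [ 0   0    1    -2 ]
  [ 0   0    0    -1 ]
  [ 0   0    0     0 ]
Multiply R3 by -1.
  [ 1  -2  1/4  -1/2 ]
  [ 0   0    1    -2 ]
  [ 0   0    0     1 ]
  [ 0   0    0     0 ]
Add 2 times R3 to R2.
  [ 1  -2  1/4  -1/2 ]
  [ 0   0    1     0 ]
  [ 0   0    0     1 ]
  [ 0   0    0     0 ]
Add 1/2 times R3 to R1.
  [ 1  -2  1/4  0 ]
  [ 0   0    1  0 ]
  [ 0   0    0  1 ]
  [ 0   0    0  0 ]
Subtract 1/4 times R2 from R1.
  [ 1  -2  0  0 ]
  [ 0   0  1  0 ]
  [ 0   0  0  1 ]
  [ 0   0  0  0 ]
The reduced form has 3 nonzero rows.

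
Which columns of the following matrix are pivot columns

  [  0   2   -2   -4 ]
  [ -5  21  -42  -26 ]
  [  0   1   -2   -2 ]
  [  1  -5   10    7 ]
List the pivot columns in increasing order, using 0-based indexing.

0, 1, 2, 3

r1 <-> r2
  [ -5  21  -42  -26 ]
  [  0   2   -2   -4 ]
  [  0   1   -2   -2 ]
  [  1  -5   10    7 ]
r1 -> -1/5·r1
  [ 1  -21/5  42/5  26/5 ]
  [ 0      2    -2    -4 ]
  [ 0      1    -2    -2 ]
  [ 1     -5    10     7 ]
r4 -> r4 − r1
  [ 1  -21/5  42/5  26/5 ]
  [ 0      2    -2    -4 ]
  [ 0      1    -2    -2 ]
  [ 0   -4/5   8/5   9/5 ]
r2 -> 1/2·r2
  [ 1  -21/5  42/5  26/5 ]
  [ 0      1    -1    -2 ]
  [ 0      1    -2    -2 ]
  [ 0   -4/5   8/5   9/5 ]
r3 -> r3 − r2
  [ 1  -21/5  42/5  26/5 ]
  [ 0      1    -1    -2 ]
  [ 0      0    -1     0 ]
  [ 0   -4/5   8/5   9/5 ]
r4 -> r4 + 4/5·r2
  [ 1  -21/5  42/5  26/5 ]
  [ 0      1    -1    -2 ]
  [ 0      0    -1     0 ]
  [ 0      0   4/5   1/5 ]
r3 -> -1·r3
  [ 1  -21/5  42/5  26/5 ]
  [ 0      1    -1    -2 ]
  [ 0      0     1     0 ]
  [ 0      0   4/5   1/5 ]
r4 -> r4 − 4/5·r3
  [ 1  -21/5  42/5  26/5 ]
  [ 0      1    -1    -2 ]
  [ 0      0     1     0 ]
  [ 0      0     0   1/5 ]
r4 -> 5·r4
  [ 1  -21/5  42/5  26/5 ]
  [ 0      1    -1    -2 ]
  [ 0      0     1     0 ]
  [ 0      0     0     1 ]
r2 -> r2 + 2·r4
  [ 1  -21/5  42/5  26/5 ]
  [ 0      1    -1     0 ]
  [ 0      0     1     0 ]
  [ 0      0     0     1 ]
r1 -> r1 − 26/5·r4
  [ 1  -21/5  42/5  0 ]
  [ 0      1    -1  0 ]
  [ 0      0     1  0 ]
  [ 0      0     0  1 ]
r2 -> r2 + r3
  [ 1  -21/5  42/5  0 ]
  [ 0      1     0  0 ]
  [ 0      0     1  0 ]
  [ 0      0     0  1 ]
r1 -> r1 − 42/5·r3
  [ 1  -21/5  0  0 ]
  [ 0      1  0  0 ]
  [ 0      0  1  0 ]
  [ 0      0  0  1 ]
r1 -> r1 + 21/5·r2
  [ 1  0  0  0 ]
  [ 0  1  0  0 ]
  [ 0  0  1  0 ]
  [ 0  0  0  1 ]
Pivot columns are the columns containing a leading 1.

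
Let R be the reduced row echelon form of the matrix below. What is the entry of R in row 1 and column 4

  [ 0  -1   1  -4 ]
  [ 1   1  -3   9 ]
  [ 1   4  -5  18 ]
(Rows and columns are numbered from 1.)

-1

Swap ρ1 and ρ2.
Subtract ρ1 from ρ3.
Multiply ρ2 by -1.
Subtract 3 times ρ2 from ρ3.
Add ρ3 to ρ2.
Add 3 times ρ3 to ρ1.
Subtract ρ2 from ρ1.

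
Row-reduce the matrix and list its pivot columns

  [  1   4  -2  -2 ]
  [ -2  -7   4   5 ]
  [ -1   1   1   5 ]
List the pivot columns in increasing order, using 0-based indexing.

0, 1, 2

r2 -> r2 + 2·r1
  [  1  4  -2  -2 ]
  [  0  1   0   1 ]
  [ -1  1   1   5 ]
r3 -> r3 + r1
  [ 1  4  -2  -2 ]
  [ 0  1   0   1 ]
  [ 0  5  -1   3 ]
r3 -> r3 − 5·r2
  [ 1  4  -2  -2 ]
  [ 0  1   0   1 ]
  [ 0  0  -1  -2 ]
r3 -> -1·r3
  [ 1  4  -2  -2 ]
  [ 0  1   0   1 ]
  [ 0  0   1   2 ]
r1 -> r1 + 2·r3
  [ 1  4  0  2 ]
  [ 0  1  0  1 ]
  [ 0  0  1  2 ]
r1 -> r1 − 4·r2
  [ 1  0  0  -2 ]
  [ 0  1  0   1 ]
  [ 0  0  1   2 ]
Pivot columns are the columns containing a leading 1.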